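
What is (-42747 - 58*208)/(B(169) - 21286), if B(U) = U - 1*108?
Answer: 54811/21225 ≈ 2.5824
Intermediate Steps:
B(U) = -108 + U (B(U) = U - 108 = -108 + U)
(-42747 - 58*208)/(B(169) - 21286) = (-42747 - 58*208)/((-108 + 169) - 21286) = (-42747 - 12064)/(61 - 21286) = -54811/(-21225) = -54811*(-1/21225) = 54811/21225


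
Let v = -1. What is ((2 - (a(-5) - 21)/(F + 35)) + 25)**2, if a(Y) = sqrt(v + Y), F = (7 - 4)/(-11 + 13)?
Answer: 4052145/5329 - 8052*I*sqrt(6)/5329 ≈ 760.39 - 3.7011*I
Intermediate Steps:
F = 3/2 ≈ 1.5000
a(Y) = sqrt(-1 + Y)
((2 - (a(-5) - 21)/(F + 35)) + 25)**2 = ((2 - (sqrt(-1 - 5) - 21)/(3/2 + 35)) + 25)**2 = ((2 - (sqrt(-6) - 21)/73/2) + 25)**2 = ((2 - (I*sqrt(6) - 21)*2/73) + 25)**2 = ((2 - (-21 + I*sqrt(6))*2/73) + 25)**2 = ((2 - (-42/73 + 2*I*sqrt(6)/73)) + 25)**2 = ((2 + (42/73 - 2*I*sqrt(6)/73)) + 25)**2 = ((188/73 - 2*I*sqrt(6)/73) + 25)**2 = (2013/73 - 2*I*sqrt(6)/73)**2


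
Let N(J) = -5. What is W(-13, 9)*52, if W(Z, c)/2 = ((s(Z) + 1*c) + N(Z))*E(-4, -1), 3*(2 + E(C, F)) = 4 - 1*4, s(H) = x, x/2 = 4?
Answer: -2496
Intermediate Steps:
x = 8 (x = 2*4 = 8)
s(H) = 8
E(C, F) = -2 (E(C, F) = -2 + (4 - 1*4)/3 = -2 + (4 - 4)/3 = -2 + (1/3)*0 = -2 + 0 = -2)
W(Z, c) = -12 - 4*c (W(Z, c) = 2*(((8 + 1*c) - 5)*(-2)) = 2*(((8 + c) - 5)*(-2)) = 2*((3 + c)*(-2)) = 2*(-6 - 2*c) = -12 - 4*c)
W(-13, 9)*52 = (-12 - 4*9)*52 = (-12 - 36)*52 = -48*52 = -2496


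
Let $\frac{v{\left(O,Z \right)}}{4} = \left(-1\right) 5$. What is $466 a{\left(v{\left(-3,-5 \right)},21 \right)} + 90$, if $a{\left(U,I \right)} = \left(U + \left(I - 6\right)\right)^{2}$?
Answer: $11740$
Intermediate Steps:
$v{\left(O,Z \right)} = -20$ ($v{\left(O,Z \right)} = 4 \left(\left(-1\right) 5\right) = 4 \left(-5\right) = -20$)
$a{\left(U,I \right)} = \left(-6 + I + U\right)^{2}$ ($a{\left(U,I \right)} = \left(U + \left(I - 6\right)\right)^{2} = \left(U + \left(-6 + I\right)\right)^{2} = \left(-6 + I + U\right)^{2}$)
$466 a{\left(v{\left(-3,-5 \right)},21 \right)} + 90 = 466 \left(-6 + 21 - 20\right)^{2} + 90 = 466 \left(-5\right)^{2} + 90 = 466 \cdot 25 + 90 = 11650 + 90 = 11740$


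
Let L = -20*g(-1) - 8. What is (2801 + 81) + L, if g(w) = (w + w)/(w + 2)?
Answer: 2914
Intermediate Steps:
g(w) = 2*w/(2 + w) (g(w) = (2*w)/(2 + w) = 2*w/(2 + w))
L = 32 (L = -40*(-1)/(2 - 1) - 8 = -40*(-1)/1 - 8 = -40*(-1) - 8 = -20*(-2) - 8 = 40 - 8 = 32)
(2801 + 81) + L = (2801 + 81) + 32 = 2882 + 32 = 2914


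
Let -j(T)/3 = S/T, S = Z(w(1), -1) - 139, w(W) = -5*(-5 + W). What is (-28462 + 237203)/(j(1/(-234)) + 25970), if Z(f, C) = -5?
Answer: -208741/75118 ≈ -2.7788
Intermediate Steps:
w(W) = 25 - 5*W
S = -144 (S = -5 - 139 = -144)
j(T) = 432/T (j(T) = -(-432)/T = 432/T)
(-28462 + 237203)/(j(1/(-234)) + 25970) = (-28462 + 237203)/(432/(1/(-234)) + 25970) = 208741/(432/(-1/234) + 25970) = 208741/(432*(-234) + 25970) = 208741/(-101088 + 25970) = 208741/(-75118) = 208741*(-1/75118) = -208741/75118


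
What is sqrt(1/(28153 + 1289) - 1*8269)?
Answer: I*sqrt(7167828519474)/29442 ≈ 90.934*I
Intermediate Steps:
sqrt(1/(28153 + 1289) - 1*8269) = sqrt(1/29442 - 8269) = sqrt(-243455897/29442) = I*sqrt(7167828519474)/29442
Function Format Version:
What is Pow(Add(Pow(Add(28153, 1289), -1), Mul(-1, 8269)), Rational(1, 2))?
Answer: Mul(Rational(1, 29442), I, Pow(7167828519474, Rational(1, 2))) ≈ Mul(90.934, I)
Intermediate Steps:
Pow(Add(Pow(Add(28153, 1289), -1), Mul(-1, 8269)), Rational(1, 2)) = Pow(Add(Pow(29442, -1), -8269), Rational(1, 2)) = Pow(Add(Rational(1, 29442), -8269), Rational(1, 2)) = Pow(Rational(-243455897, 29442), Rational(1, 2)) = Mul(Rational(1, 29442), I, Pow(7167828519474, Rational(1, 2)))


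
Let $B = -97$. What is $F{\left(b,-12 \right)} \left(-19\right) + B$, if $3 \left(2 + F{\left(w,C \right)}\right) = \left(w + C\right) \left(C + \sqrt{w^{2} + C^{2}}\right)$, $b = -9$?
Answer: $340$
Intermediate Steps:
$F{\left(w,C \right)} = -2 + \frac{\left(C + w\right) \left(C + \sqrt{C^{2} + w^{2}}\right)}{3}$ ($F{\left(w,C \right)} = -2 + \frac{\left(w + C\right) \left(C + \sqrt{w^{2} + C^{2}}\right)}{3} = -2 + \frac{\left(C + w\right) \left(C + \sqrt{C^{2} + w^{2}}\right)}{3}$)
$F{\left(b,-12 \right)} \left(-19\right) + B = \left(-2 + \frac{\left(-12\right)^{2}}{3} + \frac{1}{3} \left(-12\right) \left(-9\right) + \frac{1}{3} \left(-12\right) \sqrt{\left(-12\right)^{2} + \left(-9\right)^{2}} + \frac{1}{3} \left(-9\right) \sqrt{\left(-12\right)^{2} + \left(-9\right)^{2}}\right) \left(-19\right) - 97 = \left(-2 + \frac{1}{3} \cdot 144 + 36 + \frac{1}{3} \left(-12\right) \sqrt{144 + 81} + \frac{1}{3} \left(-9\right) \sqrt{144 + 81}\right) \left(-19\right) - 97 = \left(-2 + 48 + 36 + \frac{1}{3} \left(-12\right) \sqrt{225} + \frac{1}{3} \left(-9\right) \sqrt{225}\right) \left(-19\right) - 97 = \left(-2 + 48 + 36 + \frac{1}{3} \left(-12\right) 15 + \frac{1}{3} \left(-9\right) 15\right) \left(-19\right) - 97 = \left(-2 + 48 + 36 - 60 - 45\right) \left(-19\right) - 97 = \left(-23\right) \left(-19\right) - 97 = 437 - 97 = 340$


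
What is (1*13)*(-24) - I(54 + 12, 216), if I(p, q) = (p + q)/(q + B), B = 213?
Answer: -44710/143 ≈ -312.66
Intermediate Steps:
I(p, q) = (p + q)/(213 + q) (I(p, q) = (p + q)/(q + 213) = (p + q)/(213 + q))
(1*13)*(-24) - I(54 + 12, 216) = (1*13)*(-24) - ((54 + 12) + 216)/(213 + 216) = 13*(-24) - (66 + 216)/429 = -312 - 282/429 = -312 - 1*94/143 = -312 - 94/143 = -44710/143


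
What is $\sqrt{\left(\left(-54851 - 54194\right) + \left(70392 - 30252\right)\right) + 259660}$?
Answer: $9 \sqrt{2355} \approx 436.75$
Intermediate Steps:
$\sqrt{\left(\left(-54851 - 54194\right) + \left(70392 - 30252\right)\right) + 259660} = \sqrt{\left(-109045 + 40140\right) + 259660} = \sqrt{-68905 + 259660} = \sqrt{190755} = 9 \sqrt{2355}$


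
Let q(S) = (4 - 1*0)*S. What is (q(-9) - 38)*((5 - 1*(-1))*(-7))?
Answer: 3108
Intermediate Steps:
q(S) = 4*S (q(S) = (4 + 0)*S = 4*S)
(q(-9) - 38)*((5 - 1*(-1))*(-7)) = (4*(-9) - 38)*((5 - 1*(-1))*(-7)) = (-36 - 38)*((5 + 1)*(-7)) = -444*(-7) = -74*(-42) = 3108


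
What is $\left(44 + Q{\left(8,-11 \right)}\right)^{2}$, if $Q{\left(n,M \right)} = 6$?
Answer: $2500$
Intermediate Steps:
$\left(44 + Q{\left(8,-11 \right)}\right)^{2} = \left(44 + 6\right)^{2} = 50^{2} = 2500$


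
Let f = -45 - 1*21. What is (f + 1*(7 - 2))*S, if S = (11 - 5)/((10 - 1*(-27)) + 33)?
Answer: -183/35 ≈ -5.2286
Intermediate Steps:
f = -66 (f = -45 - 21 = -66)
S = 3/35 (S = 6/((10 + 27) + 33) = 6/(37 + 33) = 6/70 = 6*(1/70) = 3/35 ≈ 0.085714)
(f + 1*(7 - 2))*S = (-66 + 1*(7 - 2))*(3/35) = (-66 + 1*5)*(3/35) = (-66 + 5)*(3/35) = -61*3/35 = -183/35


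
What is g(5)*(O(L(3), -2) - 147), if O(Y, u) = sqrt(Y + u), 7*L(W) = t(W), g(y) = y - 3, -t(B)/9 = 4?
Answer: -294 + 10*I*sqrt(14)/7 ≈ -294.0 + 5.3452*I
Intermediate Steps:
t(B) = -36 (t(B) = -9*4 = -36)
g(y) = -3 + y
L(W) = -36/7 (L(W) = (1/7)*(-36) = -36/7)
g(5)*(O(L(3), -2) - 147) = (-3 + 5)*(sqrt(-36/7 - 2) - 147) = 2*(sqrt(-50/7) - 147) = 2*(5*I*sqrt(14)/7 - 147) = 2*(-147 + 5*I*sqrt(14)/7) = -294 + 10*I*sqrt(14)/7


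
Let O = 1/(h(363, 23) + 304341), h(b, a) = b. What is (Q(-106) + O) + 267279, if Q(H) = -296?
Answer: 81350788033/304704 ≈ 2.6698e+5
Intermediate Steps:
O = 1/304704 (O = 1/(363 + 304341) = 1/304704 ≈ 3.2819e-6)
(Q(-106) + O) + 267279 = (-296 + 1/304704) + 267279 = -90192383/304704 + 267279 = 81350788033/304704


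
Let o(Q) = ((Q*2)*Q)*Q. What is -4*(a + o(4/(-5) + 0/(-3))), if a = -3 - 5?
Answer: 4512/125 ≈ 36.096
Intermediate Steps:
a = -8
o(Q) = 2*Q**3 (o(Q) = ((2*Q)*Q)*Q = (2*Q**2)*Q = 2*Q**3)
-4*(a + o(4/(-5) + 0/(-3))) = -4*(-8 + 2*(4/(-5) + 0/(-3))**3) = -4*(-8 + 2*(4*(-1/5) + 0*(-1/3))**3) = -4*(-8 + 2*(-4/5 + 0)**3) = -4*(-8 + 2*(-4/5)**3) = -4*(-8 + 2*(-64/125)) = -4*(-8 - 128/125) = -4*(-1128/125) = 4512/125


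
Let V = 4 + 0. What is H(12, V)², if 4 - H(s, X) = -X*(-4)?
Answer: 144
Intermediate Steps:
V = 4
H(s, X) = 4 - 4*X (H(s, X) = 4 - (-X)*(-4) = 4 - 4*X)
H(12, V)² = (4 - 4*4)² = (4 - 16)² = (-12)² = 144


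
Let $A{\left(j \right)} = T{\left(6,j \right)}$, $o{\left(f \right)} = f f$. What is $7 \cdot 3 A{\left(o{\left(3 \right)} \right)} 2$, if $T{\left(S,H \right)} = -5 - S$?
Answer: $-462$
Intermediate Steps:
$o{\left(f \right)} = f^{2}$
$A{\left(j \right)} = -11$ ($A{\left(j \right)} = -5 - 6 = -11$)
$7 \cdot 3 A{\left(o{\left(3 \right)} \right)} 2 = 7 \cdot 3 \left(\left(-11\right) 2\right) = 21 \left(-22\right) = -462$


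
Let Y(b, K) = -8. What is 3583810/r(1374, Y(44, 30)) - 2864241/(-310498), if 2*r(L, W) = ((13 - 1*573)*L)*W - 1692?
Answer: 4962894534827/477687821586 ≈ 10.389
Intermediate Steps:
r(L, W) = -846 - 280*L*W (r(L, W) = (((13 - 1*573)*L)*W - 1692)/2 = (((13 - 573)*L)*W - 1692)/2 = ((-560*L)*W - 1692)/2 = (-560*L*W - 1692)/2 = (-1692 - 560*L*W)/2 = -846 - 280*L*W)
3583810/r(1374, Y(44, 30)) - 2864241/(-310498) = 3583810/(-846 - 280*1374*(-8)) - 2864241/(-310498) = 3583810/(-846 + 3077760) - 2864241*(-1/310498) = 3583810/3076914 + 2864241/310498 = 3583810*(1/3076914) + 2864241/310498 = 1791905/1538457 + 2864241/310498 = 4962894534827/477687821586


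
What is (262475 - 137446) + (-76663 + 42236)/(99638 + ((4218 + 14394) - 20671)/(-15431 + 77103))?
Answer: 768285162750689/6144872677 ≈ 1.2503e+5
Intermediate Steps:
(262475 - 137446) + (-76663 + 42236)/(99638 + ((4218 + 14394) - 20671)/(-15431 + 77103)) = 125029 - 34427/(99638 + (18612 - 20671)/61672) = 125029 - 34427/(99638 - 2059*1/61672) = 125029 - 34427/(99638 - 2059/61672) = 125029 - 34427/6144872677/61672 = 125029 - 34427*61672/6144872677 = 125029 - 2123181944/6144872677 = 768285162750689/6144872677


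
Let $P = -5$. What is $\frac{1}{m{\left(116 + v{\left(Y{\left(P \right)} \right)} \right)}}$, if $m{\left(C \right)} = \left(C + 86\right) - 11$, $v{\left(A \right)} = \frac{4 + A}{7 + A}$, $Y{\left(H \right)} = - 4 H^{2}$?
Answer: $\frac{31}{5953} \approx 0.0052075$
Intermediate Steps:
$v{\left(A \right)} = \frac{4 + A}{7 + A}$
$m{\left(C \right)} = 75 + C$ ($m{\left(C \right)} = \left(86 + C\right) - 11 = 75 + C$)
$\frac{1}{m{\left(116 + v{\left(Y{\left(P \right)} \right)} \right)}} = \frac{1}{75 + \left(116 + \frac{4 - 4 \left(-5\right)^{2}}{7 - 4 \left(-5\right)^{2}}\right)} = \frac{1}{75 + \left(116 + \frac{4 - 100}{7 - 100}\right)} = \frac{1}{75 + \left(116 + \frac{1}{-93} \left(-96\right)\right)} = \frac{1}{75 + \left(116 - - \frac{32}{31}\right)} = \frac{1}{75 + \left(116 + \frac{32}{31}\right)} = \frac{1}{75 + \frac{3628}{31}} = \frac{1}{\frac{5953}{31}} = \frac{31}{5953}$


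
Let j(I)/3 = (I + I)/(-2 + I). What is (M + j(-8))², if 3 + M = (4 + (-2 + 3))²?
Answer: 17956/25 ≈ 718.24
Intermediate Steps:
j(I) = 6*I/(-2 + I) (j(I) = 3*((I + I)/(-2 + I)) = 3*((2*I)/(-2 + I)) = 3*(2*I/(-2 + I)) = 6*I/(-2 + I))
M = 22 (M = -3 + (4 + (-2 + 3))² = -3 + (4 + 1)² = -3 + 5² = -3 + 25 = 22)
(M + j(-8))² = (22 + 6*(-8)/(-2 - 8))² = (22 + 6*(-8)/(-10))² = (22 + 6*(-8)*(-⅒))² = (22 + 24/5)² = (134/5)² = 17956/25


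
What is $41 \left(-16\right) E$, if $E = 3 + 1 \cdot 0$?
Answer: $-1968$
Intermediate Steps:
$E = 3$ ($E = 3 + 0 = 3$)
$41 \left(-16\right) E = 41 \left(-16\right) 3 = \left(-656\right) 3 = -1968$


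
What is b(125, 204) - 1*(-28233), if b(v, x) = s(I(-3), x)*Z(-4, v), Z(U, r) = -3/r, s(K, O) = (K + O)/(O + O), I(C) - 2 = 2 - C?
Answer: 479960789/17000 ≈ 28233.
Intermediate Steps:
I(C) = 4 - C (I(C) = 2 + (2 - C) = 4 - C)
s(K, O) = (K + O)/(2*O) (s(K, O) = (K + O)/((2*O)) = (K + O)*(1/(2*O)) = (K + O)/(2*O))
b(v, x) = -3*(7 + x)/(2*v*x) (b(v, x) = (((4 - 1*(-3)) + x)/(2*x))*(-3/v) = (((4 + 3) + x)/(2*x))*(-3/v) = ((7 + x)/(2*x))*(-3/v) = -3*(7 + x)/(2*v*x))
b(125, 204) - 1*(-28233) = (3/2)*(-7 - 1*204)/(125*204) - 1*(-28233) = (3/2)*(1/125)*(1/204)*(-7 - 204) + 28233 = (3/2)*(1/125)*(1/204)*(-211) + 28233 = -211/17000 + 28233 = 479960789/17000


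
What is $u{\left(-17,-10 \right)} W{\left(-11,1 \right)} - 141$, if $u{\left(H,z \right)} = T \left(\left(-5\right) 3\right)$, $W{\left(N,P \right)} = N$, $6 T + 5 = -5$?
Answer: $-416$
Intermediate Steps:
$T = - \frac{5}{3}$ ($T = - \frac{5}{6} + \frac{1}{6} \left(-5\right) = - \frac{5}{6} - \frac{5}{6} = - \frac{5}{3} \approx -1.6667$)
$u{\left(H,z \right)} = 25$ ($u{\left(H,z \right)} = - \frac{5 \left(\left(-5\right) 3\right)}{3} = \left(- \frac{5}{3}\right) \left(-15\right) = 25$)
$u{\left(-17,-10 \right)} W{\left(-11,1 \right)} - 141 = 25 \left(-11\right) - 141 = -275 - 141 = -416$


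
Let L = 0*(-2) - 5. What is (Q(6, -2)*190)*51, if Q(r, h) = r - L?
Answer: 106590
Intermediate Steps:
L = -5 (L = 0 - 5 = -5)
Q(r, h) = 5 + r (Q(r, h) = r - 1*(-5) = r + 5 = 5 + r)
(Q(6, -2)*190)*51 = ((5 + 6)*190)*51 = (11*190)*51 = 2090*51 = 106590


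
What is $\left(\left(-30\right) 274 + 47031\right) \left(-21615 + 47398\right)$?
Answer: $1000664013$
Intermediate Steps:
$\left(\left(-30\right) 274 + 47031\right) \left(-21615 + 47398\right) = \left(-8220 + 47031\right) 25783 = 38811 \cdot 25783 = 1000664013$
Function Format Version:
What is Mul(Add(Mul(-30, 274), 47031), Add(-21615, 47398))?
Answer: 1000664013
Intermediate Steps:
Mul(Add(Mul(-30, 274), 47031), Add(-21615, 47398)) = Mul(Add(-8220, 47031), 25783) = Mul(38811, 25783) = 1000664013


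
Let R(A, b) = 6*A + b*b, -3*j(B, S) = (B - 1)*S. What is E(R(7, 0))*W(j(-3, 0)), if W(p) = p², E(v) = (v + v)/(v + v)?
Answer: 0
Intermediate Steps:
j(B, S) = -S*(-1 + B)/3 (j(B, S) = -(B - 1)*S/3 = -(-1 + B)*S/3 = -S*(-1 + B)/3)
R(A, b) = b² + 6*A (R(A, b) = 6*A + b² = b² + 6*A)
E(v) = 1 (E(v) = (2*v)/((2*v)) = (2*v)*(1/(2*v)) = 1)
E(R(7, 0))*W(j(-3, 0)) = 1*((⅓)*0*(1 - 1*(-3)))² = 1*((⅓)*0*(1 + 3))² = 1*((⅓)*0*4)² = 1*0² = 1*0 = 0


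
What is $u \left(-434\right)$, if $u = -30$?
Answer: $13020$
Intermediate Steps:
$u \left(-434\right) = \left(-30\right) \left(-434\right) = 13020$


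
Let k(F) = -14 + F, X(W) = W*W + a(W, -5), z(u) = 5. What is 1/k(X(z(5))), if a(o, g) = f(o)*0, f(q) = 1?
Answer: 1/11 ≈ 0.090909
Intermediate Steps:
a(o, g) = 0 (a(o, g) = 1*0 = 0)
X(W) = W² (X(W) = W*W + 0 = W² + 0 = W²)
1/k(X(z(5))) = 1/(-14 + 5²) = 1/(-14 + 25) = 1/11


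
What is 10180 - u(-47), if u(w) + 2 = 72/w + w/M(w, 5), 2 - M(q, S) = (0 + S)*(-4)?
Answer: 10531981/1034 ≈ 10186.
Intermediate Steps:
M(q, S) = 2 + 4*S (M(q, S) = 2 - (0 + S)*(-4) = 2 - S*(-4) = 2 - (-4)*S = 2 + 4*S)
u(w) = -2 + 72/w + w/22 (u(w) = -2 + (72/w + w/(2 + 4*5)) = -2 + (72/w + w/(2 + 20)) = -2 + (72/w + w/22) = -2 + 72/w + w/22)
10180 - u(-47) = 10180 - (-2 + 72/(-47) + (1/22)*(-47)) = 10180 - (-2 + 72*(-1/47) - 47/22) = 10180 - (-2 - 72/47 - 47/22) = 10180 - 1*(-5861/1034) = 10180 + 5861/1034 = 10531981/1034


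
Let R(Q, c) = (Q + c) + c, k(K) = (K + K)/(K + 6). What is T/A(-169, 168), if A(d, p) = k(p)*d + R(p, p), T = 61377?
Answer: 1779933/5152 ≈ 345.48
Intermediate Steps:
k(K) = 2*K/(6 + K) (k(K) = (2*K)/(6 + K) = 2*K/(6 + K))
R(Q, c) = Q + 2*c
A(d, p) = 3*p + 2*d*p/(6 + p) (A(d, p) = (2*p/(6 + p))*d + (p + 2*p) = 2*d*p/(6 + p) + 3*p = 3*p + 2*d*p/(6 + p))
T/A(-169, 168) = 61377/((168*(18 + 2*(-169) + 3*168)/(6 + 168))) = 61377/((168*(18 - 338 + 504)/174)) = 61377/((168*(1/174)*184)) = 61377/(5152/29) = 61377*(29/5152) = 1779933/5152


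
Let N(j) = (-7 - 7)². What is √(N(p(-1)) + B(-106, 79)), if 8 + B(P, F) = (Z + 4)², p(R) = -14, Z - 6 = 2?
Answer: 2*√83 ≈ 18.221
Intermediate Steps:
Z = 8 (Z = 6 + 2 = 8)
N(j) = 196 (N(j) = (-14)² = 196)
B(P, F) = 136 (B(P, F) = -8 + (8 + 4)² = -8 + 12² = -8 + 144 = 136)
√(N(p(-1)) + B(-106, 79)) = √(196 + 136) = √332 = 2*√83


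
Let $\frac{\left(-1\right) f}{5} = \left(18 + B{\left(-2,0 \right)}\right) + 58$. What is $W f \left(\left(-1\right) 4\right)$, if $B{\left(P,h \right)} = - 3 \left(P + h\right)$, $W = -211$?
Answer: $-346040$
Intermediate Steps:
$B{\left(P,h \right)} = - 3 P - 3 h$
$f = -410$ ($f = - 5 \left(\left(18 - -6\right) + 58\right) = - 5 \left(\left(18 + \left(6 + 0\right)\right) + 58\right) = - 5 \left(\left(18 + 6\right) + 58\right) = - 5 \left(24 + 58\right) = \left(-5\right) 82 = -410$)
$W f \left(\left(-1\right) 4\right) = \left(-211\right) \left(-410\right) \left(\left(-1\right) 4\right) = 86510 \left(-4\right) = -346040$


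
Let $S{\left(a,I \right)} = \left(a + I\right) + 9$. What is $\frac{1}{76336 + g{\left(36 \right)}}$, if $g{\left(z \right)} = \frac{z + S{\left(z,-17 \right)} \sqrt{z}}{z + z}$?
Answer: $\frac{6}{458033} \approx 1.3099 \cdot 10^{-5}$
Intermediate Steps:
$S{\left(a,I \right)} = 9 + I + a$ ($S{\left(a,I \right)} = \left(I + a\right) + 9 = 9 + I + a$)
$g{\left(z \right)} = \frac{z + \sqrt{z} \left(-8 + z\right)}{2 z}$ ($g{\left(z \right)} = \frac{z + \left(9 - 17 + z\right) \sqrt{z}}{z + z} = \frac{z + \left(-8 + z\right) \sqrt{z}}{2 z} = \left(z + \sqrt{z} \left(-8 + z\right)\right) \frac{1}{2 z} = \frac{z + \sqrt{z} \left(-8 + z\right)}{2 z}$)
$\frac{1}{76336 + g{\left(36 \right)}} = \frac{1}{76336 + \frac{-8 + 36 + \sqrt{36}}{2 \cdot 6}} = \frac{1}{76336 + \frac{1}{2} \cdot \frac{1}{6} \left(-8 + 36 + 6\right)} = \frac{1}{76336 + \frac{1}{2} \cdot \frac{1}{6} \cdot 34} = \frac{1}{76336 + \frac{17}{6}} = \frac{1}{\frac{458033}{6}} = \frac{6}{458033}$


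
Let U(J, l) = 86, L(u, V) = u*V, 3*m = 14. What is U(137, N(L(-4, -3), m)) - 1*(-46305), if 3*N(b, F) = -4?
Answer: 46391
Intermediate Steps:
m = 14/3 (m = (⅓)*14 = 14/3 ≈ 4.6667)
L(u, V) = V*u
N(b, F) = -4/3 (N(b, F) = (⅓)*(-4) = -4/3)
U(137, N(L(-4, -3), m)) - 1*(-46305) = 86 - 1*(-46305) = 86 + 46305 = 46391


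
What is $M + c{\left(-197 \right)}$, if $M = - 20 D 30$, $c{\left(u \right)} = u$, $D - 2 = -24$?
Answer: $13003$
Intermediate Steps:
$D = -22$ ($D = 2 - 24 = -22$)
$M = 13200$ ($M = \left(-20\right) \left(-22\right) 30 = 440 \cdot 30 = 13200$)
$M + c{\left(-197 \right)} = 13200 - 197 = 13003$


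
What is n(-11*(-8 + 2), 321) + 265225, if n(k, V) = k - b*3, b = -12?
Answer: 265327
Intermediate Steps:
n(k, V) = 36 + k (n(k, V) = k - (-12)*3 = k - 1*(-36) = k + 36 = 36 + k)
n(-11*(-8 + 2), 321) + 265225 = (36 - 11*(-8 + 2)) + 265225 = (36 - 11*(-6)) + 265225 = (36 + 66) + 265225 = 102 + 265225 = 265327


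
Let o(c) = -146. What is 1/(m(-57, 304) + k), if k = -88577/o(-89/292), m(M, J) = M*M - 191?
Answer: 146/535045 ≈ 0.00027287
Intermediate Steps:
m(M, J) = -191 + M² (m(M, J) = M² - 191 = -191 + M²)
k = 88577/146 (k = -88577/(-146) = -88577*(-1/146) = 88577/146 ≈ 606.69)
1/(m(-57, 304) + k) = 1/((-191 + (-57)²) + 88577/146) = 1/((-191 + 3249) + 88577/146) = 1/(3058 + 88577/146) = 1/(535045/146) = 146/535045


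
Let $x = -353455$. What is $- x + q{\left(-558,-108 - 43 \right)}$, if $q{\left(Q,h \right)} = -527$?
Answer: $352928$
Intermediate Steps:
$- x + q{\left(-558,-108 - 43 \right)} = \left(-1\right) \left(-353455\right) - 527 = 353455 - 527 = 352928$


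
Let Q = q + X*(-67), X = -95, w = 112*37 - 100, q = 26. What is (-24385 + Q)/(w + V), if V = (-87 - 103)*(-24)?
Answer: -2999/1434 ≈ -2.0914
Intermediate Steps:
w = 4044 (w = 4144 - 100 = 4044)
V = 4560 (V = -190*(-24) = 4560)
Q = 6391 (Q = 26 - 95*(-67) = 26 + 6365 = 6391)
(-24385 + Q)/(w + V) = (-24385 + 6391)/(4044 + 4560) = -17994/8604 = -17994*1/8604 = -2999/1434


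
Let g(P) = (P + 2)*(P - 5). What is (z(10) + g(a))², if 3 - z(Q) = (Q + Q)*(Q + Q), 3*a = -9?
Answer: 151321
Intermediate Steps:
a = -3 (a = (⅓)*(-9) = -3)
g(P) = (-5 + P)*(2 + P) (g(P) = (2 + P)*(-5 + P) = (-5 + P)*(2 + P))
z(Q) = 3 - 4*Q² (z(Q) = 3 - (Q + Q)*(Q + Q) = 3 - 2*Q*2*Q = 3 - 4*Q²)
(z(10) + g(a))² = ((3 - 4*10²) + (-10 + (-3)² - 3*(-3)))² = ((3 - 4*100) + (-10 + 9 + 9))² = ((3 - 400) + 8)² = (-397 + 8)² = (-389)² = 151321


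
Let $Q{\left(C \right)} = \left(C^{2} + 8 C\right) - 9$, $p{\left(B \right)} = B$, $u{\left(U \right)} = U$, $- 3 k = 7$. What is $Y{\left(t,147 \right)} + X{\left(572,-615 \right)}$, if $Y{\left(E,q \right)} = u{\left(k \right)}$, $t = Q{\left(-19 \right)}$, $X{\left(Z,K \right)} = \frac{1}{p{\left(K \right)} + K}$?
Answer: $- \frac{957}{410} \approx -2.3341$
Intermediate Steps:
$k = - \frac{7}{3}$ ($k = \left(- \frac{1}{3}\right) 7 = - \frac{7}{3} \approx -2.3333$)
$Q{\left(C \right)} = -9 + C^{2} + 8 C$
$X{\left(Z,K \right)} = \frac{1}{2 K}$ ($X{\left(Z,K \right)} = \frac{1}{K + K} = \frac{1}{2 K}$)
$t = 200$ ($t = -9 + \left(-19\right)^{2} + 8 \left(-19\right) = -9 + 361 - 152 = 200$)
$Y{\left(E,q \right)} = - \frac{7}{3}$
$Y{\left(t,147 \right)} + X{\left(572,-615 \right)} = - \frac{7}{3} + \frac{1}{2 \left(-615\right)} = - \frac{7}{3} + \frac{1}{2} \left(- \frac{1}{615}\right) = - \frac{7}{3} - \frac{1}{1230} = - \frac{957}{410}$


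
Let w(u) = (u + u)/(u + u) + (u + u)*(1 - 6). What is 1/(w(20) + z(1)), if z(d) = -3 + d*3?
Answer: -1/199 ≈ -0.0050251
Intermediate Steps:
z(d) = -3 + 3*d
w(u) = 1 - 10*u (w(u) = (2*u)/((2*u)) + (2*u)*(-5) = (2*u)*(1/(2*u)) - 10*u = 1 - 10*u)
1/(w(20) + z(1)) = 1/((1 - 10*20) + (-3 + 3*1)) = 1/((1 - 200) + (-3 + 3)) = 1/(-199 + 0) = 1/(-199) = -1/199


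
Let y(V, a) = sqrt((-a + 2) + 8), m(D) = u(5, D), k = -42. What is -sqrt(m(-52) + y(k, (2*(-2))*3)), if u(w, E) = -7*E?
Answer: -sqrt(364 + sqrt(22)) ≈ -19.201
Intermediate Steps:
m(D) = -7*D
y(V, a) = sqrt(10 - a) (y(V, a) = sqrt((2 - a) + 8) = sqrt(10 - a))
-sqrt(m(-52) + y(k, (2*(-2))*3)) = -sqrt(-7*(-52) + sqrt(10 - 2*(-2)*3)) = -sqrt(364 + sqrt(10 - (-4)*3)) = -sqrt(364 + sqrt(10 - 1*(-12))) = -sqrt(364 + sqrt(10 + 12)) = -sqrt(364 + sqrt(22))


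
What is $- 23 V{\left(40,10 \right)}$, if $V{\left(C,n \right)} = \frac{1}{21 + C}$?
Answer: $- \frac{23}{61} \approx -0.37705$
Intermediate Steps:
$- 23 V{\left(40,10 \right)} = - \frac{23}{21 + 40} = - \frac{23}{61}$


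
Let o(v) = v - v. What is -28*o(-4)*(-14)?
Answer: 0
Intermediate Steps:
o(v) = 0
-28*o(-4)*(-14) = -28*0*(-14) = 0*(-14) = 0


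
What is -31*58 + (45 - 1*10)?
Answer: -1763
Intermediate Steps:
-31*58 + (45 - 1*10) = -1798 + (45 - 10) = -1798 + 35 = -1763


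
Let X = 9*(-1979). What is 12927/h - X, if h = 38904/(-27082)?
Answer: 57138355/6484 ≈ 8812.2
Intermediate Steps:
h = -19452/13541 (h = 38904*(-1/27082) = -19452/13541 ≈ -1.4365)
X = -17811
12927/h - X = 12927/(-19452/13541) - 1*(-17811) = 12927*(-13541/19452) + 17811 = -58348169/6484 + 17811 = 57138355/6484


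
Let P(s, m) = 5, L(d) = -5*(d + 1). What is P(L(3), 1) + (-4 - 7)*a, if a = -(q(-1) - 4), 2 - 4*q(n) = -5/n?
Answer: -189/4 ≈ -47.250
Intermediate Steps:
q(n) = 1/2 + 5/(4*n) (q(n) = 1/2 - (-5)/(4*n) = 1/2 + 5/(4*n))
a = 19/4 (a = -((1/4)*(5 + 2*(-1))/(-1) - 4) = -((1/4)*(-1)*(5 - 2) - 4) = -((1/4)*(-1)*3 - 4) = -(-3/4 - 4) = -1*(-19/4) = 19/4 ≈ 4.7500)
L(d) = -5 - 5*d (L(d) = -5*(1 + d) = -5 - 5*d)
P(L(3), 1) + (-4 - 7)*a = 5 + (-4 - 7)*(19/4) = 5 - 11*19/4 = 5 - 209/4 = -189/4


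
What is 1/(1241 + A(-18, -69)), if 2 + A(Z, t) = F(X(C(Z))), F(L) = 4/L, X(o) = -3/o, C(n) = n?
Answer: 1/1263 ≈ 0.00079177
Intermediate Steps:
A(Z, t) = -2 - 4*Z/3 (A(Z, t) = -2 + 4/((-3/Z)) = -2 + 4*(-Z/3) = -2 - 4*Z/3)
1/(1241 + A(-18, -69)) = 1/(1241 + (-2 - 4/3*(-18))) = 1/(1241 + (-2 + 24)) = 1/(1241 + 22) = 1/1263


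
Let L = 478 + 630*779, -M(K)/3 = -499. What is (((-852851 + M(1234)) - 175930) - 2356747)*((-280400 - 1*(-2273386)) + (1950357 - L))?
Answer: -11681996494945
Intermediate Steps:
M(K) = 1497 (M(K) = -3*(-499) = 1497)
L = 491248 (L = 478 + 490770 = 491248)
(((-852851 + M(1234)) - 175930) - 2356747)*((-280400 - 1*(-2273386)) + (1950357 - L)) = (((-852851 + 1497) - 175930) - 2356747)*((-280400 - 1*(-2273386)) + (1950357 - 1*491248)) = ((-851354 - 175930) - 2356747)*((-280400 + 2273386) + (1950357 - 491248)) = (-1027284 - 2356747)*(1992986 + 1459109) = -3384031*3452095 = -11681996494945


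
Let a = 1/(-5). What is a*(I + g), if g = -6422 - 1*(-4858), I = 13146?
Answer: -11582/5 ≈ -2316.4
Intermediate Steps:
g = -1564 (g = -6422 + 4858 = -1564)
a = -1/5 ≈ -0.20000
a*(I + g) = -(13146 - 1564)/5 = -1/5*11582 = -11582/5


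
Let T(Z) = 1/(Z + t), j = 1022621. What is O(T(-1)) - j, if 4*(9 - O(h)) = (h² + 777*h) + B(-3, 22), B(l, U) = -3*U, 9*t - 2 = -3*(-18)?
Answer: -4517991295/4418 ≈ -1.0226e+6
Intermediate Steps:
t = 56/9 (t = 2/9 + (-3*(-18))/9 = 2/9 + (⅑)*54 = 2/9 + 6 = 56/9 ≈ 6.2222)
T(Z) = 1/(56/9 + Z) (T(Z) = 1/(Z + 56/9) = 1/(56/9 + Z))
O(h) = 51/2 - 777*h/4 - h²/4 (O(h) = 9 - ((h² + 777*h) - 3*22)/4 = 9 - ((h² + 777*h) - 66)/4 = 9 - (-66 + h² + 777*h)/4 = 9 + (33/2 - 777*h/4 - h²/4) = 51/2 - 777*h/4 - h²/4)
O(T(-1)) - j = (51/2 - 6993/(4*(56 + 9*(-1))) - 81/(56 + 9*(-1))²/4) - 1*1022621 = (51/2 - 6993/(4*(56 - 9)) - 81/(56 - 9)²/4) - 1022621 = (51/2 - 6993/(4*47) - (9/47)²/4) - 1022621 = (51/2 - 6993/(4*47) - (9*(1/47))²/4) - 1022621 = (51/2 - 777/4*9/47 - (9/47)²/4) - 1022621 = (51/2 - 6993/188 - ¼*81/2209) - 1022621 = (51/2 - 6993/188 - 81/8836) - 1022621 = -51717/4418 - 1022621 = -4517991295/4418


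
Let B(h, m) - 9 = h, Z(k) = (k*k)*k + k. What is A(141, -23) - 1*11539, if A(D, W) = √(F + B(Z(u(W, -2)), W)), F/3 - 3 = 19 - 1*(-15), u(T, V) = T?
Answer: -11539 + I*√12070 ≈ -11539.0 + 109.86*I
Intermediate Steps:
F = 111 (F = 9 + 3*(19 - 1*(-15)) = 9 + 3*(19 + 15) = 9 + 3*34 = 9 + 102 = 111)
Z(k) = k + k³ (Z(k) = k²*k + k = k³ + k = k + k³)
B(h, m) = 9 + h
A(D, W) = √(120 + W + W³) (A(D, W) = √(111 + (9 + (W + W³))) = √(111 + (9 + W + W³)) = √(120 + W + W³))
A(141, -23) - 1*11539 = √(120 - 23 + (-23)³) - 1*11539 = √(120 - 23 - 12167) - 11539 = √(-12070) - 11539 = I*√12070 - 11539 = -11539 + I*√12070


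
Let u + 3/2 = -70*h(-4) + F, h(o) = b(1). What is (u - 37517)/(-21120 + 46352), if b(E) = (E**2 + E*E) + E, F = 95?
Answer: -75267/50464 ≈ -1.4915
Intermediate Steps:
b(E) = E + 2*E**2 (b(E) = (E**2 + E**2) + E = 2*E**2 + E = E + 2*E**2)
h(o) = 3 (h(o) = 1*(1 + 2*1) = 1*(1 + 2) = 1*3 = 3)
u = -233/2 (u = -3/2 + (-70*3 + 95) = -3/2 + (-210 + 95) = -3/2 - 115 = -233/2 ≈ -116.50)
(u - 37517)/(-21120 + 46352) = (-233/2 - 37517)/(-21120 + 46352) = -75267/2/25232 = -75267/2*1/25232 = -75267/50464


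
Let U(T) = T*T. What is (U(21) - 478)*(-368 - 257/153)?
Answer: 2092757/153 ≈ 13678.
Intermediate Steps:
U(T) = T**2
(U(21) - 478)*(-368 - 257/153) = (21**2 - 478)*(-368 - 257/153) = (441 - 478)*(-368 - 257*1/153) = -37*(-368 - 257/153) = -37*(-56561/153) = 2092757/153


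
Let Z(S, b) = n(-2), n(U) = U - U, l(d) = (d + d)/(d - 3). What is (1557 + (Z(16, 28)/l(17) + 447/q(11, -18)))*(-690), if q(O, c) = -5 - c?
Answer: -14274720/13 ≈ -1.0981e+6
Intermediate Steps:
l(d) = 2*d/(-3 + d) (l(d) = (2*d)/(-3 + d) = 2*d/(-3 + d))
n(U) = 0
Z(S, b) = 0
(1557 + (Z(16, 28)/l(17) + 447/q(11, -18)))*(-690) = (1557 + (0/((2*17/(-3 + 17))) + 447/(-5 - 1*(-18))))*(-690) = (1557 + (0/((2*17/14)) + 447/(-5 + 18)))*(-690) = (1557 + (0/((2*17*(1/14))) + 447/13))*(-690) = (1557 + (0/(17/7) + 447*(1/13)))*(-690) = (1557 + (0*(7/17) + 447/13))*(-690) = (1557 + (0 + 447/13))*(-690) = (1557 + 447/13)*(-690) = (20688/13)*(-690) = -14274720/13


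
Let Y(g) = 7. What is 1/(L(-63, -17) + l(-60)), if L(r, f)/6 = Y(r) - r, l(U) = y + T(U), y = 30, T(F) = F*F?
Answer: 1/4050 ≈ 0.00024691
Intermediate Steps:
T(F) = F**2
l(U) = 30 + U**2
L(r, f) = 42 - 6*r (L(r, f) = 6*(7 - r) = 42 - 6*r)
1/(L(-63, -17) + l(-60)) = 1/((42 - 6*(-63)) + (30 + (-60)**2)) = 1/((42 + 378) + (30 + 3600)) = 1/(420 + 3630) = 1/4050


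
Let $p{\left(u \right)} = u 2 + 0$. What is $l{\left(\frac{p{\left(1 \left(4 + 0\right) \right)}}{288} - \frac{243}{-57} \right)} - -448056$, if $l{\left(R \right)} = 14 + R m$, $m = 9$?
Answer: $\frac{34056255}{76} \approx 4.4811 \cdot 10^{5}$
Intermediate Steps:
$p{\left(u \right)} = 2 u$ ($p{\left(u \right)} = 2 u + 0 = 2 u$)
$l{\left(R \right)} = 14 + 9 R$ ($l{\left(R \right)} = 14 + R 9 = 14 + 9 R$)
$l{\left(\frac{p{\left(1 \left(4 + 0\right) \right)}}{288} - \frac{243}{-57} \right)} - -448056 = \left(14 + 9 \left(\frac{2 \cdot 1 \left(4 + 0\right)}{288} - \frac{243}{-57}\right)\right) - -448056 = \left(14 + 9 \left(2 \cdot 1 \cdot 4 \cdot \frac{1}{288} - - \frac{81}{19}\right)\right) + 448056 = \left(14 + 9 \left(2 \cdot 4 \cdot \frac{1}{288} + \frac{81}{19}\right)\right) + 448056 = \left(14 + 9 \left(8 \cdot \frac{1}{288} + \frac{81}{19}\right)\right) + 448056 = \left(14 + 9 \left(\frac{1}{36} + \frac{81}{19}\right)\right) + 448056 = \left(14 + 9 \cdot \frac{2935}{684}\right) + 448056 = \left(14 + \frac{2935}{76}\right) + 448056 = \frac{3999}{76} + 448056 = \frac{34056255}{76}$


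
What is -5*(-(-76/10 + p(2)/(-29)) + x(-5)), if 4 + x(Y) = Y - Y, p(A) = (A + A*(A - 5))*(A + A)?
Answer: -442/29 ≈ -15.241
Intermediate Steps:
p(A) = 2*A*(A + A*(-5 + A)) (p(A) = (A + A*(-5 + A))*(2*A) = 2*A*(A + A*(-5 + A)))
x(Y) = -4 (x(Y) = -4 + (Y - Y) = -4 + 0 = -4)
-5*(-(-76/10 + p(2)/(-29)) + x(-5)) = -5*(-(-76/10 + (2*2²*(-4 + 2))/(-29)) - 4) = -5*(-(-76*⅒ + (2*4*(-2))*(-1/29)) - 4) = -5*(-(-38/5 - 16*(-1/29)) - 4) = -5*(-(-38/5 + 16/29) - 4) = -5*(-1*(-1022/145) - 4) = -5*(1022/145 - 4) = -5*442/145 = -442/29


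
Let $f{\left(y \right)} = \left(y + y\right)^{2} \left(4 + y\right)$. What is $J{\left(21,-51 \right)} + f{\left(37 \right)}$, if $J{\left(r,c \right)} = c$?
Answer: $224465$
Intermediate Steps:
$f{\left(y \right)} = 4 y^{2} \left(4 + y\right)$ ($f{\left(y \right)} = \left(2 y\right)^{2} \left(4 + y\right) = 4 y^{2} \left(4 + y\right)$)
$J{\left(21,-51 \right)} + f{\left(37 \right)} = -51 + 4 \cdot 37^{2} \left(4 + 37\right) = -51 + 4 \cdot 1369 \cdot 41 = -51 + 224516 = 224465$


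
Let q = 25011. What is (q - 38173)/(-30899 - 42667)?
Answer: 6581/36783 ≈ 0.17891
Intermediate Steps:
(q - 38173)/(-30899 - 42667) = (25011 - 38173)/(-30899 - 42667) = -13162/(-73566) = -13162*(-1/73566) = 6581/36783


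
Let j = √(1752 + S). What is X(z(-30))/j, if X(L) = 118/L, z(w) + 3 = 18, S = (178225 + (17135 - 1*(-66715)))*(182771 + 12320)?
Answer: 118*√51128475577/766927133655 ≈ 3.4790e-5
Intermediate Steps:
S = 51128473825 (S = (178225 + (17135 + 66715))*195091 = (178225 + 83850)*195091 = 262075*195091 = 51128473825)
z(w) = 15 (z(w) = -3 + 18 = 15)
j = √51128475577 (j = √(1752 + 51128473825) = √51128475577 ≈ 2.2612e+5)
X(z(-30))/j = (118/15)/(√51128475577) = (118*(1/15))*(√51128475577/51128475577) = 118*(√51128475577/51128475577)/15 = 118*√51128475577/766927133655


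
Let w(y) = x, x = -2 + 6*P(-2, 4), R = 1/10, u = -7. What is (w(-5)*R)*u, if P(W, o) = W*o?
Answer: 35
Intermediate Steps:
R = ⅒ ≈ 0.10000
x = -50 (x = -2 + 6*(-2*4) = -2 + 6*(-8) = -2 - 48 = -50)
w(y) = -50
(w(-5)*R)*u = -50*⅒*(-7) = -5*(-7) = 35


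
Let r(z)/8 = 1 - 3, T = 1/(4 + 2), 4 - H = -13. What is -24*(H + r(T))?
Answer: -24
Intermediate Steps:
H = 17 (H = 4 - 1*(-13) = 4 + 13 = 17)
T = ⅙ (T = 1/6 = ⅙ ≈ 0.16667)
r(z) = -16 (r(z) = 8*(1 - 3) = 8*(-2) = -16)
-24*(H + r(T)) = -24*(17 - 16) = -24*1 = -24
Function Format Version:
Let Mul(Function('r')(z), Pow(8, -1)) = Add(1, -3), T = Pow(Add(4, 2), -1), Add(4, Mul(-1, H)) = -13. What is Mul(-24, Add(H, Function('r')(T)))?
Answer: -24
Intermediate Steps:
H = 17 (H = Add(4, Mul(-1, -13)) = Add(4, 13) = 17)
T = Rational(1, 6) (T = Pow(6, -1) = Rational(1, 6) ≈ 0.16667)
Function('r')(z) = -16 (Function('r')(z) = Mul(8, Add(1, -3)) = Mul(8, -2) = -16)
Mul(-24, Add(H, Function('r')(T))) = Mul(-24, Add(17, -16)) = Mul(-24, 1) = -24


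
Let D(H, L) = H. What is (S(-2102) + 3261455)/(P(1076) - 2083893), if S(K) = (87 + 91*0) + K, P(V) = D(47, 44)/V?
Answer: -3507157440/2242268821 ≈ -1.5641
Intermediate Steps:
P(V) = 47/V
S(K) = 87 + K (S(K) = (87 + 0) + K = 87 + K)
(S(-2102) + 3261455)/(P(1076) - 2083893) = ((87 - 2102) + 3261455)/(47/1076 - 2083893) = (-2015 + 3261455)/(47*(1/1076) - 2083893) = 3259440/(47/1076 - 2083893) = 3259440/(-2242268821/1076) = 3259440*(-1076/2242268821) = -3507157440/2242268821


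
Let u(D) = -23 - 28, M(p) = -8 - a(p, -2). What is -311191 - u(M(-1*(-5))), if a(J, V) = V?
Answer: -311140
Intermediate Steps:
M(p) = -6 (M(p) = -8 - 1*(-2) = -8 + 2 = -6)
u(D) = -51
-311191 - u(M(-1*(-5))) = -311191 - 1*(-51) = -311191 + 51 = -311140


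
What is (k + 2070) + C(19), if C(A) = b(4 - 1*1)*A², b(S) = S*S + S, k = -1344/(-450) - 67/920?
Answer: 88387811/13800 ≈ 6404.9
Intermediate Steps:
k = 40211/13800 (k = -1344*(-1/450) - 67*1/920 = 224/75 - 67/920 = 40211/13800 ≈ 2.9138)
b(S) = S + S² (b(S) = S² + S = S + S²)
C(A) = 12*A² (C(A) = ((4 - 1*1)*(1 + (4 - 1*1)))*A² = ((4 - 1)*(1 + (4 - 1)))*A² = (3*(1 + 3))*A² = (3*4)*A² = 12*A²)
(k + 2070) + C(19) = (40211/13800 + 2070) + 12*19² = 28606211/13800 + 12*361 = 28606211/13800 + 4332 = 88387811/13800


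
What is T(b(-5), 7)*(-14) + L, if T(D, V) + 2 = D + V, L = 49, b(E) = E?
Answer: 49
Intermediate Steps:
T(D, V) = -2 + D + V (T(D, V) = -2 + (D + V) = -2 + D + V)
T(b(-5), 7)*(-14) + L = (-2 - 5 + 7)*(-14) + 49 = 0*(-14) + 49 = 0 + 49 = 49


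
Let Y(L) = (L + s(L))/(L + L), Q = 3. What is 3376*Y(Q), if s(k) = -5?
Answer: -3376/3 ≈ -1125.3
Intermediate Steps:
Y(L) = (-5 + L)/(2*L) (Y(L) = (L - 5)/(L + L) = (-5 + L)/((2*L)) = (-5 + L)*(1/(2*L)) = (-5 + L)/(2*L))
3376*Y(Q) = 3376*((½)*(-5 + 3)/3) = 3376*((½)*(⅓)*(-2)) = 3376*(-⅓) = -3376/3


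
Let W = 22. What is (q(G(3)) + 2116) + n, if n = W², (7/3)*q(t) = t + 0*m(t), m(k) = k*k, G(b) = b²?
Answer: 18227/7 ≈ 2603.9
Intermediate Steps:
m(k) = k²
q(t) = 3*t/7 (q(t) = 3*(t + 0*t²)/7 = 3*(t + 0)/7 = 3*t/7)
n = 484 (n = 22² = 484)
(q(G(3)) + 2116) + n = ((3/7)*3² + 2116) + 484 = ((3/7)*9 + 2116) + 484 = (27/7 + 2116) + 484 = 14839/7 + 484 = 18227/7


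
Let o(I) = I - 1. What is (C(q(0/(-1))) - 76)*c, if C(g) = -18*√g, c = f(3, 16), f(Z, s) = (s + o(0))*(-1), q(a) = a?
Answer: 1140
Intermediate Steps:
o(I) = -1 + I
f(Z, s) = 1 - s (f(Z, s) = (s + (-1 + 0))*(-1) = (s - 1)*(-1) = (-1 + s)*(-1) = 1 - s)
c = -15 (c = 1 - 1*16 = 1 - 16 = -15)
(C(q(0/(-1))) - 76)*c = (-18*√(0/(-1)) - 76)*(-15) = (-18*√(0*(-1)) - 76)*(-15) = (-18*√0 - 76)*(-15) = (-18*0 - 76)*(-15) = (0 - 76)*(-15) = -76*(-15) = 1140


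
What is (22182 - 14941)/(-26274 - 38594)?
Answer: -7241/64868 ≈ -0.11163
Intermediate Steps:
(22182 - 14941)/(-26274 - 38594) = 7241/(-64868) = 7241*(-1/64868) = -7241/64868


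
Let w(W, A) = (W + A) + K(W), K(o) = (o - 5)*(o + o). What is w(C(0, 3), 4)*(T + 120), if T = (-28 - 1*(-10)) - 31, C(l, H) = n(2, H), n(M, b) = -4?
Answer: 5112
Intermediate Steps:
C(l, H) = -4
K(o) = 2*o*(-5 + o) (K(o) = (-5 + o)*(2*o) = 2*o*(-5 + o))
T = -49 (T = (-28 + 10) - 31 = -18 - 31 = -49)
w(W, A) = A + W + 2*W*(-5 + W) (w(W, A) = (W + A) + 2*W*(-5 + W) = (A + W) + 2*W*(-5 + W) = A + W + 2*W*(-5 + W))
w(C(0, 3), 4)*(T + 120) = (4 - 4 + 2*(-4)*(-5 - 4))*(-49 + 120) = (4 - 4 + 2*(-4)*(-9))*71 = (4 - 4 + 72)*71 = 72*71 = 5112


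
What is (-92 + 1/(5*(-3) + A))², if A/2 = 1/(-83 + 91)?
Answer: 29506624/3481 ≈ 8476.5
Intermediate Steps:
A = ¼ (A = 2/(-83 + 91) = 2/8 = 2*(⅛) = ¼ ≈ 0.25000)
(-92 + 1/(5*(-3) + A))² = (-92 + 1/(5*(-3) + ¼))² = (-92 + 1/(-15 + ¼))² = (-92 + 1/(-59/4))² = (-92 - 4/59)² = (-5432/59)² = 29506624/3481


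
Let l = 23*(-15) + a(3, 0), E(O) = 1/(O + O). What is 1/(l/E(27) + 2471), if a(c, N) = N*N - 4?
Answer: -1/16375 ≈ -6.1069e-5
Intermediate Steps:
a(c, N) = -4 + N² (a(c, N) = N² - 4 = -4 + N²)
E(O) = 1/(2*O)
l = -349 (l = 23*(-15) + (-4 + 0²) = -345 + (-4 + 0) = -345 - 4 = -349)
1/(l/E(27) + 2471) = 1/(-349/((½)/27) + 2471) = 1/(-349/((½)*(1/27)) + 2471) = 1/(-349/1/54 + 2471) = 1/(-349*54 + 2471) = 1/(-18846 + 2471) = 1/(-16375) = -1/16375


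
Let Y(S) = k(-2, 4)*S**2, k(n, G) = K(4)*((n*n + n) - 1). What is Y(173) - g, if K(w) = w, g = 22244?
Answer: 97472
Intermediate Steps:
k(n, G) = -4 + 4*n + 4*n**2 (k(n, G) = 4*((n*n + n) - 1) = 4*((n**2 + n) - 1) = 4*((n + n**2) - 1) = 4*(-1 + n + n**2) = -4 + 4*n + 4*n**2)
Y(S) = 4*S**2 (Y(S) = (-4 + 4*(-2) + 4*(-2)**2)*S**2 = (-4 - 8 + 4*4)*S**2 = (-4 - 8 + 16)*S**2 = 4*S**2)
Y(173) - g = 4*173**2 - 1*22244 = 4*29929 - 22244 = 119716 - 22244 = 97472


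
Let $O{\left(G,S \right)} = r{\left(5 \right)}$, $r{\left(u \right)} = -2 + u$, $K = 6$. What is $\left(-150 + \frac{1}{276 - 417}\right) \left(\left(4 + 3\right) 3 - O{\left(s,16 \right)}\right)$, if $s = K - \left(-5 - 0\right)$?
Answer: $- \frac{126906}{47} \approx -2700.1$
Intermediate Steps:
$s = 11$ ($s = 6 - \left(-5 - 0\right) = 6 - \left(-5 + 0\right) = 6 - -5 = 6 + 5 = 11$)
$O{\left(G,S \right)} = 3$ ($O{\left(G,S \right)} = -2 + 5 = 3$)
$\left(-150 + \frac{1}{276 - 417}\right) \left(\left(4 + 3\right) 3 - O{\left(s,16 \right)}\right) = \left(-150 + \frac{1}{276 - 417}\right) \left(\left(4 + 3\right) 3 - 3\right) = \left(-150 + \frac{1}{-141}\right) \left(7 \cdot 3 - 3\right) = \left(-150 - \frac{1}{141}\right) \left(21 - 3\right) = \left(- \frac{21151}{141}\right) 18 = - \frac{126906}{47}$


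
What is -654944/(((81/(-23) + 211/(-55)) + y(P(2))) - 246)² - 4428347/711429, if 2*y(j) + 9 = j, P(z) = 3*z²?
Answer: -4780494840668203547/288858041113189029 ≈ -16.550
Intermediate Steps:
y(j) = -9/2 + j/2
-654944/(((81/(-23) + 211/(-55)) + y(P(2))) - 246)² - 4428347/711429 = -654944/(((81/(-23) + 211/(-55)) + (-9/2 + (3*2²)/2)) - 246)² - 4428347/711429 = -654944/(((81*(-1/23) + 211*(-1/55)) + (-9/2 + (3*4)/2)) - 246)² - 4428347*1/711429 = -654944/(((-81/23 - 211/55) + (-9/2 + (½)*12)) - 246)² - 4428347/711429 = -654944/((-9308/1265 + (-9/2 + 6)) - 246)² - 4428347/711429 = -654944/((-9308/1265 + 3/2) - 246)² - 4428347/711429 = -654944/(-14821/2530 - 246)² - 4428347/711429 = -654944/((-637201/2530)²) - 4428347/711429 = -654944/406025114401/6400900 - 4428347/711429 = -654944*6400900/406025114401 - 4428347/711429 = -4192231049600/406025114401 - 4428347/711429 = -4780494840668203547/288858041113189029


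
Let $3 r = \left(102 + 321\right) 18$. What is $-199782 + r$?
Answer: $-197244$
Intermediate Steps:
$r = 2538$ ($r = \frac{\left(102 + 321\right) 18}{3} = \frac{423 \cdot 18}{3} = \frac{1}{3} \cdot 7614 = 2538$)
$-199782 + r = -199782 + 2538 = -197244$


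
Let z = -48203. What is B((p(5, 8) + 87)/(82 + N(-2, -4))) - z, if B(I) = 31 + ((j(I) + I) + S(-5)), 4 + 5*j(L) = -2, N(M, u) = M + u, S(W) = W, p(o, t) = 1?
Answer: 4581751/95 ≈ 48229.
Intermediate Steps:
j(L) = -6/5 (j(L) = -4/5 + (1/5)*(-2) = -4/5 - 2/5 = -6/5)
B(I) = 124/5 + I (B(I) = 31 + ((-6/5 + I) - 5) = 31 + (-31/5 + I) = 124/5 + I)
B((p(5, 8) + 87)/(82 + N(-2, -4))) - z = (124/5 + (1 + 87)/(82 + (-2 - 4))) - 1*(-48203) = (124/5 + 88/(82 - 6)) + 48203 = (124/5 + 88/76) + 48203 = (124/5 + 88*(1/76)) + 48203 = (124/5 + 22/19) + 48203 = 2466/95 + 48203 = 4581751/95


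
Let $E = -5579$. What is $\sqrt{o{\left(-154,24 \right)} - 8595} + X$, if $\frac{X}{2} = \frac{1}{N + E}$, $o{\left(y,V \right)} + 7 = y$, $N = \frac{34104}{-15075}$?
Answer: $- \frac{10050}{28045843} + 2 i \sqrt{2189} \approx -0.00035834 + 93.573 i$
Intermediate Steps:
$N = - \frac{11368}{5025}$ ($N = 34104 \left(- \frac{1}{15075}\right) = - \frac{11368}{5025} \approx -2.2623$)
$o{\left(y,V \right)} = -7 + y$
$X = - \frac{10050}{28045843}$ ($X = \frac{2}{- \frac{11368}{5025} - 5579} = \frac{2}{- \frac{28045843}{5025}} = 2 \left(- \frac{5025}{28045843}\right) = - \frac{10050}{28045843} \approx -0.00035834$)
$\sqrt{o{\left(-154,24 \right)} - 8595} + X = \sqrt{\left(-7 - 154\right) - 8595} - \frac{10050}{28045843} = \sqrt{-161 - 8595} - \frac{10050}{28045843} = \sqrt{-8756} - \frac{10050}{28045843} = 2 i \sqrt{2189} - \frac{10050}{28045843} = - \frac{10050}{28045843} + 2 i \sqrt{2189}$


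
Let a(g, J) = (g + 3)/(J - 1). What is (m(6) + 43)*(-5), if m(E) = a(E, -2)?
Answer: -200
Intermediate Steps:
a(g, J) = (3 + g)/(-1 + J)
m(E) = -1 - E/3 (m(E) = (3 + E)/(-1 - 2) = (3 + E)/(-3) = -(3 + E)/3 = -1 - E/3)
(m(6) + 43)*(-5) = ((-1 - 1/3*6) + 43)*(-5) = ((-1 - 2) + 43)*(-5) = (-3 + 43)*(-5) = 40*(-5) = -200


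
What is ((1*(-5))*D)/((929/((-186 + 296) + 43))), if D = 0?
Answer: 0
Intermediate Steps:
((1*(-5))*D)/((929/((-186 + 296) + 43))) = ((1*(-5))*0)/((929/((-186 + 296) + 43))) = (-5*0)/((929/(110 + 43))) = 0/((929/153)) = 0/((929*(1/153))) = 0/(929/153) = 0*(153/929) = 0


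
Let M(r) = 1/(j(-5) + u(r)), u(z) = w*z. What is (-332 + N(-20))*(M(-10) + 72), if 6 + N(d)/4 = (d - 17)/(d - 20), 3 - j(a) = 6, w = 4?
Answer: -2180737/86 ≈ -25357.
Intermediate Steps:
j(a) = -3 (j(a) = 3 - 1*6 = 3 - 6 = -3)
N(d) = -24 + 4*(-17 + d)/(-20 + d) (N(d) = -24 + 4*((d - 17)/(d - 20)) = -24 + 4*((-17 + d)/(-20 + d)) = -24 + 4*(-17 + d)/(-20 + d))
u(z) = 4*z
M(r) = 1/(-3 + 4*r)
(-332 + N(-20))*(M(-10) + 72) = (-332 + 4*(103 - 5*(-20))/(-20 - 20))*(1/(-3 + 4*(-10)) + 72) = (-332 + 4*(103 + 100)/(-40))*(1/(-3 - 40) + 72) = (-332 + 4*(-1/40)*203)*(1/(-43) + 72) = (-332 - 203/10)*(-1/43 + 72) = -3523/10*3095/43 = -2180737/86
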